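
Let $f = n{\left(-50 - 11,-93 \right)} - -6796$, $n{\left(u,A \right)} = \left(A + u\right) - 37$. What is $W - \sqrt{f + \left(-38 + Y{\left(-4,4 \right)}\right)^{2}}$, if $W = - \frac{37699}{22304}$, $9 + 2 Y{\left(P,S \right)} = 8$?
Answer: $- \frac{37699}{22304} - \frac{\sqrt{32349}}{2} \approx -91.619$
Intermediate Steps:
$Y{\left(P,S \right)} = - \frac{1}{2}$ ($Y{\left(P,S \right)} = - \frac{9}{2} + \frac{1}{2} \cdot 8 = - \frac{9}{2} + 4 = - \frac{1}{2}$)
$n{\left(u,A \right)} = -37 + A + u$
$f = 6605$ ($f = \left(-37 - 93 - 61\right) - -6796 = \left(-37 - 93 - 61\right) + 6796 = -191 + 6796 = 6605$)
$W = - \frac{37699}{22304}$ ($W = \left(-37699\right) \frac{1}{22304} = - \frac{37699}{22304} \approx -1.6902$)
$W - \sqrt{f + \left(-38 + Y{\left(-4,4 \right)}\right)^{2}} = - \frac{37699}{22304} - \sqrt{6605 + \left(-38 - \frac{1}{2}\right)^{2}} = - \frac{37699}{22304} - \sqrt{6605 + \left(- \frac{77}{2}\right)^{2}} = - \frac{37699}{22304} - \sqrt{6605 + \frac{5929}{4}} = - \frac{37699}{22304} - \sqrt{\frac{32349}{4}} = - \frac{37699}{22304} - \frac{\sqrt{32349}}{2}$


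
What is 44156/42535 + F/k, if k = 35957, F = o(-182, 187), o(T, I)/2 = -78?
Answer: 1581081832/1529430995 ≈ 1.0338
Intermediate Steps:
o(T, I) = -156 (o(T, I) = 2*(-78) = -156)
F = -156
44156/42535 + F/k = 44156/42535 - 156/35957 = 1581081832/1529430995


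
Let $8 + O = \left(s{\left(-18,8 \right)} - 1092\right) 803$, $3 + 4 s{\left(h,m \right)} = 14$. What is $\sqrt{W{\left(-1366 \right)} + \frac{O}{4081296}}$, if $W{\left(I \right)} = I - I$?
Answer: $\frac{i \sqrt{892452659943}}{2040648} \approx 0.46294 i$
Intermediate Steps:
$W{\left(I \right)} = 0$
$s{\left(h,m \right)} = \frac{11}{4}$ ($s{\left(h,m \right)} = - \frac{3}{4} + \frac{1}{4} \cdot 14 = - \frac{3}{4} + \frac{7}{2} = \frac{11}{4}$)
$O = - \frac{3498703}{4}$ ($O = -8 + \left(\frac{11}{4} - 1092\right) 803 = -8 - \frac{3498671}{4} = - \frac{3498703}{4} \approx -8.7468 \cdot 10^{5}$)
$\sqrt{W{\left(-1366 \right)} + \frac{O}{4081296}} = \sqrt{0 - \frac{3498703}{4 \cdot 4081296}} = \sqrt{0 - \frac{3498703}{16325184}} = \sqrt{- \frac{3498703}{16325184}} = \frac{i \sqrt{892452659943}}{2040648}$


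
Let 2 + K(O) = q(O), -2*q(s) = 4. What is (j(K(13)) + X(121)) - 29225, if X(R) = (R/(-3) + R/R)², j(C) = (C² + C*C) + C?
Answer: -248849/9 ≈ -27650.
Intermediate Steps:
q(s) = -2 (q(s) = -½*4 = -2)
K(O) = -4 (K(O) = -2 - 2 = -4)
j(C) = C + 2*C² (j(C) = (C² + C²) + C = 2*C² + C = C + 2*C²)
X(R) = (1 - R/3)² (X(R) = (R*(-⅓) + 1)² = (-R/3 + 1)² = (1 - R/3)²)
(j(K(13)) + X(121)) - 29225 = (-4*(1 + 2*(-4)) + (-3 + 121)²/9) - 29225 = (-4*(1 - 8) + (⅑)*118²) - 29225 = (-4*(-7) + (⅑)*13924) - 29225 = (28 + 13924/9) - 29225 = 14176/9 - 29225 = -248849/9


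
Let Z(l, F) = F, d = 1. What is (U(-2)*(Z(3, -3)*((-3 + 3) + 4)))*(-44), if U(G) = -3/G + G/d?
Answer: -264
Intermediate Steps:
U(G) = G - 3/G (U(G) = -3/G + G/1 = -3/G + G*1 = -3/G + G = G - 3/G)
(U(-2)*(Z(3, -3)*((-3 + 3) + 4)))*(-44) = ((-2 - 3/(-2))*(-3*((-3 + 3) + 4)))*(-44) = ((-2 - 3*(-½))*(-3*(0 + 4)))*(-44) = ((-2 + 3/2)*(-3*4))*(-44) = -½*(-12)*(-44) = 6*(-44) = -264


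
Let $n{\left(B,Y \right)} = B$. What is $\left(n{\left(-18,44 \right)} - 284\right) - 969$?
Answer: $-1271$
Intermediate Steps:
$\left(n{\left(-18,44 \right)} - 284\right) - 969 = \left(-18 - 284\right) - 969 = -302 - 969 = -1271$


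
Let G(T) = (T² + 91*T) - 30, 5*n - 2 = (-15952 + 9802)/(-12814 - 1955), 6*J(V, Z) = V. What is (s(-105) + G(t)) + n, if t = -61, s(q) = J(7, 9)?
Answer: -91486573/49230 ≈ -1858.3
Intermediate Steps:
J(V, Z) = V/6
s(q) = 7/6 (s(q) = (⅙)*7 = 7/6)
n = 11896/24615 (n = ⅖ + ((-15952 + 9802)/(-12814 - 1955))/5 = ⅖ + (-6150/(-14769))/5 = ⅖ + (-6150*(-1/14769))/5 = ⅖ + (⅕)*(2050/4923) = ⅖ + 410/4923 = 11896/24615 ≈ 0.48328)
G(T) = -30 + T² + 91*T
(s(-105) + G(t)) + n = (7/6 + (-30 + (-61)² + 91*(-61))) + 11896/24615 = (7/6 + (-30 + 3721 - 5551)) + 11896/24615 = (7/6 - 1860) + 11896/24615 = -11153/6 + 11896/24615 = -91486573/49230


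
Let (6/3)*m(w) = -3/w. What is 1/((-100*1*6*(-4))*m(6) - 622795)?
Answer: -1/623395 ≈ -1.6041e-6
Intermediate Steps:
m(w) = -3/(2*w) (m(w) = (-3/w)/2 = -3/(2*w))
1/((-100*1*6*(-4))*m(6) - 622795) = 1/((-100*1*6*(-4))*(-3/2/6) - 622795) = 1/((-600*(-4))*(-3/2*⅙) - 622795) = 1/(-100*(-24)*(-¼) - 622795) = 1/(2400*(-¼) - 622795) = 1/(-600 - 622795) = 1/(-623395) = -1/623395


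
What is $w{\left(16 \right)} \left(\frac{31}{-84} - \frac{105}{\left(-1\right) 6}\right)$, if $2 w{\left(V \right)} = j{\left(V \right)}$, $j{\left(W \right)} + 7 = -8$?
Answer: $- \frac{7195}{56} \approx -128.48$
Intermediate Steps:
$j{\left(W \right)} = -15$ ($j{\left(W \right)} = -7 - 8 = -15$)
$w{\left(V \right)} = - \frac{15}{2}$ ($w{\left(V \right)} = \frac{1}{2} \left(-15\right) = - \frac{15}{2}$)
$w{\left(16 \right)} \left(\frac{31}{-84} - \frac{105}{\left(-1\right) 6}\right) = - \frac{15 \left(\frac{31}{-84} - \frac{105}{\left(-1\right) 6}\right)}{2} = - \frac{15 \left(31 \left(- \frac{1}{84}\right) - \frac{105}{-6}\right)}{2} = - \frac{15 \left(- \frac{31}{84} - - \frac{35}{2}\right)}{2} = - \frac{15 \left(- \frac{31}{84} + \frac{35}{2}\right)}{2} = \left(- \frac{15}{2}\right) \frac{1439}{84} = - \frac{7195}{56}$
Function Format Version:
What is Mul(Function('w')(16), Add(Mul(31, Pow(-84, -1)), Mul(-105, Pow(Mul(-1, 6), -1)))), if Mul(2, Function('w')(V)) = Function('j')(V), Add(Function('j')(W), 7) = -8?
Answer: Rational(-7195, 56) ≈ -128.48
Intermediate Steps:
Function('j')(W) = -15 (Function('j')(W) = Add(-7, -8) = -15)
Function('w')(V) = Rational(-15, 2) (Function('w')(V) = Mul(Rational(1, 2), -15) = Rational(-15, 2))
Mul(Function('w')(16), Add(Mul(31, Pow(-84, -1)), Mul(-105, Pow(Mul(-1, 6), -1)))) = Mul(Rational(-15, 2), Add(Mul(31, Pow(-84, -1)), Mul(-105, Pow(Mul(-1, 6), -1)))) = Mul(Rational(-15, 2), Add(Mul(31, Rational(-1, 84)), Mul(-105, Pow(-6, -1)))) = Mul(Rational(-15, 2), Add(Rational(-31, 84), Mul(-105, Rational(-1, 6)))) = Mul(Rational(-15, 2), Add(Rational(-31, 84), Rational(35, 2))) = Mul(Rational(-15, 2), Rational(1439, 84)) = Rational(-7195, 56)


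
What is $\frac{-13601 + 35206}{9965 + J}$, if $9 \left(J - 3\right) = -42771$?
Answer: $\frac{64815}{15647} \approx 4.1423$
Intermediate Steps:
$J = - \frac{14248}{3}$ ($J = 3 + \frac{1}{9} \left(-42771\right) = 3 - \frac{14257}{3} = - \frac{14248}{3} \approx -4749.3$)
$\frac{-13601 + 35206}{9965 + J} = \frac{-13601 + 35206}{9965 - \frac{14248}{3}} = \frac{21605}{\frac{15647}{3}} = 21605 \cdot \frac{3}{15647} = \frac{64815}{15647}$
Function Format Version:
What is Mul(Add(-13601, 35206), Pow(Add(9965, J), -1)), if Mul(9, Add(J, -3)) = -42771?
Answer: Rational(64815, 15647) ≈ 4.1423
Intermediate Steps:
J = Rational(-14248, 3) (J = Add(3, Mul(Rational(1, 9), -42771)) = Add(3, Rational(-14257, 3)) = Rational(-14248, 3) ≈ -4749.3)
Mul(Add(-13601, 35206), Pow(Add(9965, J), -1)) = Mul(Add(-13601, 35206), Pow(Add(9965, Rational(-14248, 3)), -1)) = Mul(21605, Pow(Rational(15647, 3), -1)) = Mul(21605, Rational(3, 15647)) = Rational(64815, 15647)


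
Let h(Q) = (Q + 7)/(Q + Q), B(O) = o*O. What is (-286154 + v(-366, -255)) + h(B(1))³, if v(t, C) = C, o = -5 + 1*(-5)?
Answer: -2291271973/8000 ≈ -2.8641e+5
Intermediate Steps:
o = -10 (o = -5 - 5 = -10)
B(O) = -10*O
h(Q) = (7 + Q)/(2*Q) (h(Q) = (7 + Q)/((2*Q)) = (7 + Q)*(1/(2*Q)) = (7 + Q)/(2*Q))
(-286154 + v(-366, -255)) + h(B(1))³ = (-286154 - 255) + ((7 - 10*1)/(2*((-10*1))))³ = -286409 + ((½)*(7 - 10)/(-10))³ = -286409 + ((½)*(-⅒)*(-3))³ = -286409 + (3/20)³ = -286409 + 27/8000 = -2291271973/8000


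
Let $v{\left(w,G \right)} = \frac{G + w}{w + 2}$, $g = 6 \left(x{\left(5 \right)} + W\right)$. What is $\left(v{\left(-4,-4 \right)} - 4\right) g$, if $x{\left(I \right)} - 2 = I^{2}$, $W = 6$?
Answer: $0$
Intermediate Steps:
$x{\left(I \right)} = 2 + I^{2}$
$g = 198$ ($g = 6 \left(\left(2 + 5^{2}\right) + 6\right) = 6 \left(\left(2 + 25\right) + 6\right) = 6 \left(27 + 6\right) = 6 \cdot 33 = 198$)
$v{\left(w,G \right)} = \frac{G + w}{2 + w}$
$\left(v{\left(-4,-4 \right)} - 4\right) g = \left(\frac{-4 - 4}{2 - 4} - 4\right) 198 = \left(\frac{1}{-2} \left(-8\right) - 4\right) 198 = \left(\left(- \frac{1}{2}\right) \left(-8\right) - 4\right) 198 = \left(4 - 4\right) 198 = 0 \cdot 198 = 0$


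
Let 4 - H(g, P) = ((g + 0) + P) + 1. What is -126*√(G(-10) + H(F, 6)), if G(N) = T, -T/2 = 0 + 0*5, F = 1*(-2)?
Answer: -126*I ≈ -126.0*I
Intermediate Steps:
F = -2
T = 0 (T = -2*(0 + 0*5) = -2*(0 + 0) = -2*0 = 0)
H(g, P) = 3 - P - g (H(g, P) = 4 - (((g + 0) + P) + 1) = 4 - ((g + P) + 1) = 4 - ((P + g) + 1) = 4 - (1 + P + g) = 4 + (-1 - P - g) = 3 - P - g)
G(N) = 0
-126*√(G(-10) + H(F, 6)) = -126*√(0 + (3 - 1*6 - 1*(-2))) = -126*√(0 + (3 - 6 + 2)) = -126*√(0 - 1) = -126*I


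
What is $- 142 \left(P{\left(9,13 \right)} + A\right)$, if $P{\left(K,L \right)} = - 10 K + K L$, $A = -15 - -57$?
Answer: $-9798$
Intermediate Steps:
$A = 42$ ($A = -15 + 57 = 42$)
$- 142 \left(P{\left(9,13 \right)} + A\right) = - 142 \left(9 \left(-10 + 13\right) + 42\right) = - 142 \left(9 \cdot 3 + 42\right) = - 142 \left(27 + 42\right) = \left(-142\right) 69 = -9798$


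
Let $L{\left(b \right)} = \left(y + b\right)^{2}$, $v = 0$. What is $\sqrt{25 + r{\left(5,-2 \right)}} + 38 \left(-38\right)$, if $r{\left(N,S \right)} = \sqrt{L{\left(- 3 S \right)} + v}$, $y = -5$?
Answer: $-1444 + \sqrt{26} \approx -1438.9$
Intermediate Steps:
$L{\left(b \right)} = \left(-5 + b\right)^{2}$
$r{\left(N,S \right)} = \sqrt{\left(-5 - 3 S\right)^{2}}$ ($r{\left(N,S \right)} = \sqrt{\left(-5 - 3 S\right)^{2} + 0} = \sqrt{\left(-5 - 3 S\right)^{2}}$)
$\sqrt{25 + r{\left(5,-2 \right)}} + 38 \left(-38\right) = \sqrt{25 + \sqrt{\left(5 + 3 \left(-2\right)\right)^{2}}} + 38 \left(-38\right) = \sqrt{25 + \sqrt{\left(5 - 6\right)^{2}}} - 1444 = \sqrt{25 + \sqrt{\left(-1\right)^{2}}} - 1444 = \sqrt{25 + \sqrt{1}} - 1444 = \sqrt{25 + 1} - 1444 = \sqrt{26} - 1444 = -1444 + \sqrt{26}$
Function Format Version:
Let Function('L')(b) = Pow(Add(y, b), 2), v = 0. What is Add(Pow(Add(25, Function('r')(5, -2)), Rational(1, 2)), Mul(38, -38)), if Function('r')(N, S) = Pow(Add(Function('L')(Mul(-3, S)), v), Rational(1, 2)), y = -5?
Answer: Add(-1444, Pow(26, Rational(1, 2))) ≈ -1438.9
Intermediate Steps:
Function('L')(b) = Pow(Add(-5, b), 2)
Function('r')(N, S) = Pow(Pow(Add(-5, Mul(-3, S)), 2), Rational(1, 2)) (Function('r')(N, S) = Pow(Add(Pow(Add(-5, Mul(-3, S)), 2), 0), Rational(1, 2)) = Pow(Pow(Add(-5, Mul(-3, S)), 2), Rational(1, 2)))
Add(Pow(Add(25, Function('r')(5, -2)), Rational(1, 2)), Mul(38, -38)) = Add(Pow(Add(25, Pow(Pow(Add(5, Mul(3, -2)), 2), Rational(1, 2))), Rational(1, 2)), Mul(38, -38)) = Add(Pow(Add(25, Pow(Pow(Add(5, -6), 2), Rational(1, 2))), Rational(1, 2)), -1444) = Add(Pow(Add(25, Pow(Pow(-1, 2), Rational(1, 2))), Rational(1, 2)), -1444) = Add(Pow(Add(25, Pow(1, Rational(1, 2))), Rational(1, 2)), -1444) = Add(Pow(Add(25, 1), Rational(1, 2)), -1444) = Add(Pow(26, Rational(1, 2)), -1444) = Add(-1444, Pow(26, Rational(1, 2)))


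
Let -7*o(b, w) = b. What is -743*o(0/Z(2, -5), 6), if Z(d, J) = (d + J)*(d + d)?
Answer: 0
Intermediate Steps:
Z(d, J) = 2*d*(J + d) (Z(d, J) = (J + d)*(2*d) = 2*d*(J + d))
o(b, w) = -b/7
-743*o(0/Z(2, -5), 6) = -(-743)*0/((2*2*(-5 + 2)))/7 = -(-743)*0/((2*2*(-3)))/7 = -(-743)*0/(-12)/7 = -(-743)*0*(-1/12)/7 = -(-743)*0/7 = -743*0 = 0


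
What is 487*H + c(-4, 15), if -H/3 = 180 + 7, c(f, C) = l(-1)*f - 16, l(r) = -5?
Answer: -273203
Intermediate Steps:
c(f, C) = -16 - 5*f (c(f, C) = -5*f - 16 = -16 - 5*f)
H = -561 (H = -3*(180 + 7) = -3*187 = -561)
487*H + c(-4, 15) = 487*(-561) + (-16 - 5*(-4)) = -273207 + (-16 + 20) = -273207 + 4 = -273203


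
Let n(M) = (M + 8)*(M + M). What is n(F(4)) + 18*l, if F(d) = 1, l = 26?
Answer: 486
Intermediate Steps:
n(M) = 2*M*(8 + M) (n(M) = (8 + M)*(2*M) = 2*M*(8 + M))
n(F(4)) + 18*l = 2*1*(8 + 1) + 18*26 = 2*1*9 + 468 = 18 + 468 = 486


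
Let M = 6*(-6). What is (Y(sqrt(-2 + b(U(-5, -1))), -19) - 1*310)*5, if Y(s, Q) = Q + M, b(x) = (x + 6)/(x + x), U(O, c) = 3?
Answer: -1825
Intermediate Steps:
b(x) = (6 + x)/(2*x) (b(x) = (6 + x)/((2*x)) = (6 + x)*(1/(2*x)) = (6 + x)/(2*x))
M = -36
Y(s, Q) = -36 + Q (Y(s, Q) = Q - 36 = -36 + Q)
(Y(sqrt(-2 + b(U(-5, -1))), -19) - 1*310)*5 = ((-36 - 19) - 1*310)*5 = (-55 - 310)*5 = -365*5 = -1825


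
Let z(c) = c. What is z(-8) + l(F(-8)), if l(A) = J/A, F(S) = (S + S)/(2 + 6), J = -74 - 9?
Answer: 67/2 ≈ 33.500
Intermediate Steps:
J = -83
F(S) = S/4 (F(S) = (2*S)/8 = (2*S)*(1/8) = S/4)
l(A) = -83/A
z(-8) + l(F(-8)) = -8 - 83/((1/4)*(-8)) = -8 - 83/(-2) = -8 - 83*(-1/2) = -8 + 83/2 = 67/2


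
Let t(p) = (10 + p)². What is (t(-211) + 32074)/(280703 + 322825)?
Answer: 72475/603528 ≈ 0.12009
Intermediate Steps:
(t(-211) + 32074)/(280703 + 322825) = ((10 - 211)² + 32074)/(280703 + 322825) = ((-201)² + 32074)/603528 = (40401 + 32074)*(1/603528) = 72475*(1/603528) = 72475/603528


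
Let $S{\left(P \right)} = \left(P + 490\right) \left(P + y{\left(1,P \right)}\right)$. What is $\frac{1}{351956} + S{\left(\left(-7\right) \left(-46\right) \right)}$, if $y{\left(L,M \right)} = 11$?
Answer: $\frac{95167494577}{351956} \approx 2.704 \cdot 10^{5}$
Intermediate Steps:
$S{\left(P \right)} = \left(11 + P\right) \left(490 + P\right)$ ($S{\left(P \right)} = \left(P + 490\right) \left(P + 11\right) = \left(490 + P\right) \left(11 + P\right) = \left(11 + P\right) \left(490 + P\right)$)
$\frac{1}{351956} + S{\left(\left(-7\right) \left(-46\right) \right)} = \frac{1}{351956} + \left(5390 + \left(\left(-7\right) \left(-46\right)\right)^{2} + 501 \left(\left(-7\right) \left(-46\right)\right)\right) = \frac{1}{351956} + \left(5390 + 322^{2} + 501 \cdot 322\right) = \frac{1}{351956} + \left(5390 + 103684 + 161322\right) = \frac{1}{351956} + 270396 = \frac{95167494577}{351956}$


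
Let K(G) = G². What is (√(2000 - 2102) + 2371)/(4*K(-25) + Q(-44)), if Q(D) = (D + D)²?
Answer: 2371/10244 + I*√102/10244 ≈ 0.23145 + 0.00098589*I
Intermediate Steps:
Q(D) = 4*D² (Q(D) = (2*D)² = 4*D²)
(√(2000 - 2102) + 2371)/(4*K(-25) + Q(-44)) = (√(2000 - 2102) + 2371)/(4*(-25)² + 4*(-44)²) = (√(-102) + 2371)/(4*625 + 4*1936) = (I*√102 + 2371)/(2500 + 7744) = (2371 + I*√102)/10244 = (2371 + I*√102)*(1/10244) = 2371/10244 + I*√102/10244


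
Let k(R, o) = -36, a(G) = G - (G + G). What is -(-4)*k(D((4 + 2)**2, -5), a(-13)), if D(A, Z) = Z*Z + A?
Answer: -144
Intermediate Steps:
D(A, Z) = A + Z**2 (D(A, Z) = Z**2 + A = A + Z**2)
a(G) = -G (a(G) = G - 2*G = -G)
-(-4)*k(D((4 + 2)**2, -5), a(-13)) = -(-4)*(-36) = -1*144 = -144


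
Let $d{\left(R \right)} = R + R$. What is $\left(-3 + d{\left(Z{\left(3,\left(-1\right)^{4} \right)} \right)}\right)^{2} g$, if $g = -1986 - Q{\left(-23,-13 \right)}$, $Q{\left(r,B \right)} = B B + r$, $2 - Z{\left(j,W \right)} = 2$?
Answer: $-19188$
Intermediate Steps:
$Z{\left(j,W \right)} = 0$ ($Z{\left(j,W \right)} = 2 - 2 = 0$)
$Q{\left(r,B \right)} = r + B^{2}$ ($Q{\left(r,B \right)} = B^{2} + r = r + B^{2}$)
$d{\left(R \right)} = 2 R$
$g = -2132$ ($g = -1986 - \left(-23 + \left(-13\right)^{2}\right) = -1986 - \left(-23 + 169\right) = -1986 - 146 = -2132$)
$\left(-3 + d{\left(Z{\left(3,\left(-1\right)^{4} \right)} \right)}\right)^{2} g = \left(-3 + 2 \cdot 0\right)^{2} \left(-2132\right) = \left(-3 + 0\right)^{2} \left(-2132\right) = \left(-3\right)^{2} \left(-2132\right) = 9 \left(-2132\right) = -19188$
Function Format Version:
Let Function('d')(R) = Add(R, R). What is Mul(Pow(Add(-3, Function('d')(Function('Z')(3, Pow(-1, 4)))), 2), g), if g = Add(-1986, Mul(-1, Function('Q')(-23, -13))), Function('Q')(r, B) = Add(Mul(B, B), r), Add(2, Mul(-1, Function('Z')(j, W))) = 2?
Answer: -19188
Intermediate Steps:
Function('Z')(j, W) = 0 (Function('Z')(j, W) = Add(2, Mul(-1, 2)) = Add(2, -2) = 0)
Function('Q')(r, B) = Add(r, Pow(B, 2)) (Function('Q')(r, B) = Add(Pow(B, 2), r) = Add(r, Pow(B, 2)))
Function('d')(R) = Mul(2, R)
g = -2132 (g = Add(-1986, Mul(-1, Add(-23, Pow(-13, 2)))) = Add(-1986, Mul(-1, Add(-23, 169))) = Add(-1986, Mul(-1, 146)) = Add(-1986, -146) = -2132)
Mul(Pow(Add(-3, Function('d')(Function('Z')(3, Pow(-1, 4)))), 2), g) = Mul(Pow(Add(-3, Mul(2, 0)), 2), -2132) = Mul(Pow(Add(-3, 0), 2), -2132) = Mul(Pow(-3, 2), -2132) = Mul(9, -2132) = -19188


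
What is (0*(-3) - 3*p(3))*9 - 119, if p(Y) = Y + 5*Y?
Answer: -605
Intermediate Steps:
p(Y) = 6*Y
(0*(-3) - 3*p(3))*9 - 119 = (0*(-3) - 18*3)*9 - 119 = (0 - 3*18)*9 - 119 = (0 - 54)*9 - 119 = -54*9 - 119 = -486 - 119 = -605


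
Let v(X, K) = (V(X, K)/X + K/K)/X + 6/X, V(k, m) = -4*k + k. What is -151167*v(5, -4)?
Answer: -604668/5 ≈ -1.2093e+5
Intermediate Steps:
V(k, m) = -3*k
v(X, K) = 4/X (v(X, K) = ((-3*X)/X + K/K)/X + 6/X = (-3 + 1)/X + 6/X = -2/X + 6/X = 4/X)
-151167*v(5, -4) = -604668/5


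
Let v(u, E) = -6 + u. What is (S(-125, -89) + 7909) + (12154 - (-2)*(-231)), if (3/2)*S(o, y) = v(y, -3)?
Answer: 58613/3 ≈ 19538.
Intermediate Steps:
S(o, y) = -4 + 2*y/3 (S(o, y) = 2*(-6 + y)/3 = -4 + 2*y/3)
(S(-125, -89) + 7909) + (12154 - (-2)*(-231)) = ((-4 + (⅔)*(-89)) + 7909) + (12154 - (-2)*(-231)) = ((-4 - 178/3) + 7909) + (12154 - 1*462) = (-190/3 + 7909) + (12154 - 462) = 23537/3 + 11692 = 58613/3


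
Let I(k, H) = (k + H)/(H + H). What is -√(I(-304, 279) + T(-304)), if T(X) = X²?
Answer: -√3197222386/186 ≈ -304.00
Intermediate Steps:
I(k, H) = (H + k)/(2*H) (I(k, H) = (H + k)/((2*H)) = (H + k)*(1/(2*H)) = (H + k)/(2*H))
-√(I(-304, 279) + T(-304)) = -√((½)*(279 - 304)/279 + (-304)²) = -√((½)*(1/279)*(-25) + 92416) = -√(-25/558 + 92416) = -√(51568103/558) = -√3197222386/186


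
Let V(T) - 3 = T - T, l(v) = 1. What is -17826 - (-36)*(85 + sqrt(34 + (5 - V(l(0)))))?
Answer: -14550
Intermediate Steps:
V(T) = 3 (V(T) = 3 + (T - T) = 3 + 0 = 3)
-17826 - (-36)*(85 + sqrt(34 + (5 - V(l(0))))) = -17826 - (-36)*(85 + sqrt(34 + (5 - 1*3))) = -17826 - (-36)*(85 + sqrt(34 + (5 - 3))) = -17826 - (-36)*(85 + sqrt(34 + 2)) = -17826 - (-36)*(85 + sqrt(36)) = -17826 - (-36)*(85 + 6) = -17826 - (-36)*91 = -17826 - 1*(-3276) = -17826 + 3276 = -14550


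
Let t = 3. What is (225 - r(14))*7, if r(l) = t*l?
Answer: 1281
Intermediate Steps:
r(l) = 3*l
(225 - r(14))*7 = (225 - 3*14)*7 = (225 - 1*42)*7 = (225 - 42)*7 = 183*7 = 1281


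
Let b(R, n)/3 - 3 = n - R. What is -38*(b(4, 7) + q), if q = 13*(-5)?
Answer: 1786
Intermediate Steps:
q = -65
b(R, n) = 9 - 3*R + 3*n (b(R, n) = 9 + 3*(n - R) = 9 + (-3*R + 3*n) = 9 - 3*R + 3*n)
-38*(b(4, 7) + q) = -38*((9 - 3*4 + 3*7) - 65) = -38*((9 - 12 + 21) - 65) = -38*(18 - 65) = -38*(-47) = 1786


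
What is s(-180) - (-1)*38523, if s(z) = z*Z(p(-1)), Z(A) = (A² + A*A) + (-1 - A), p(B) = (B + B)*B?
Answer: 37623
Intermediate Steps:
p(B) = 2*B² (p(B) = (2*B)*B = 2*B²)
Z(A) = -1 - A + 2*A² (Z(A) = (A² + A²) + (-1 - A) = 2*A² + (-1 - A) = -1 - A + 2*A²)
s(z) = 5*z (s(z) = z*(-1 - 2*(-1)² + 2*(2*(-1)²)²) = z*(-1 - 2 + 2*(2*1)²) = z*(-1 - 1*2 + 2*2²) = z*(-1 - 2 + 2*4) = z*(-1 - 2 + 8) = z*5 = 5*z)
s(-180) - (-1)*38523 = 5*(-180) - (-1)*38523 = -900 - 1*(-38523) = -900 + 38523 = 37623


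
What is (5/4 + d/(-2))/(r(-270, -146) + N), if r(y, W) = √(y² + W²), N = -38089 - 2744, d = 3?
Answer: 40833/6668958692 + √23554/3334479346 ≈ 6.1689e-6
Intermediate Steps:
N = -40833
r(y, W) = √(W² + y²)
(5/4 + d/(-2))/(r(-270, -146) + N) = (5/4 + 3/(-2))/(√((-146)² + (-270)²) - 40833) = (5*(¼) + 3*(-½))/(√(21316 + 72900) - 40833) = (5/4 - 3/2)/(√94216 - 40833) = -¼/(2*√23554 - 40833) = -¼/(-40833 + 2*√23554) = -1/(4*(-40833 + 2*√23554))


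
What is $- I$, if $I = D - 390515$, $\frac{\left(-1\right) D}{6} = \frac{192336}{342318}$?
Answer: $\frac{22280244631}{57053} \approx 3.9052 \cdot 10^{5}$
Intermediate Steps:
$D = - \frac{192336}{57053}$ ($D = - 6 \cdot \frac{192336}{342318} = - 6 \cdot 192336 \cdot \frac{1}{342318} = \left(-6\right) \frac{32056}{57053} = - \frac{192336}{57053} \approx -3.3712$)
$I = - \frac{22280244631}{57053}$ ($I = - \frac{192336}{57053} - 390515 = - \frac{22280244631}{57053} \approx -3.9052 \cdot 10^{5}$)
$- I = \left(-1\right) \left(- \frac{22280244631}{57053}\right) = \frac{22280244631}{57053}$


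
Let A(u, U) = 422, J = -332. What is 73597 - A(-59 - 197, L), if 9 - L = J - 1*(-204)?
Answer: 73175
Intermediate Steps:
L = 137 (L = 9 - (-332 - 1*(-204)) = 9 - (-332 + 204) = 9 - 1*(-128) = 9 + 128 = 137)
73597 - A(-59 - 197, L) = 73597 - 1*422 = 73597 - 422 = 73175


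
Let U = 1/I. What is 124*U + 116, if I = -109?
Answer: 12520/109 ≈ 114.86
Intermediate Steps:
U = -1/109 (U = 1/(-109) = -1/109 ≈ -0.0091743)
124*U + 116 = 124*(-1/109) + 116 = -124/109 + 116 = 12520/109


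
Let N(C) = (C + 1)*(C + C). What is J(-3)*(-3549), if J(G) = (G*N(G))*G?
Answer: -383292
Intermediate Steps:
N(C) = 2*C*(1 + C) (N(C) = (1 + C)*(2*C) = 2*C*(1 + C))
J(G) = 2*G³*(1 + G) (J(G) = (G*(2*G*(1 + G)))*G = (2*G²*(1 + G))*G = 2*G³*(1 + G))
J(-3)*(-3549) = (2*(-3)³*(1 - 3))*(-3549) = (2*(-27)*(-2))*(-3549) = 108*(-3549) = -383292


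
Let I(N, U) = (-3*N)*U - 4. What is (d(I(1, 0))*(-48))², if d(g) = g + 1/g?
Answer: 41616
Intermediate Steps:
I(N, U) = -4 - 3*N*U (I(N, U) = -3*N*U - 4 = -4 - 3*N*U)
(d(I(1, 0))*(-48))² = (((-4 - 3*1*0) + 1/(-4 - 3*1*0))*(-48))² = (((-4 + 0) + 1/(-4 + 0))*(-48))² = ((-4 + 1/(-4))*(-48))² = ((-4 - ¼)*(-48))² = (-17/4*(-48))² = 204² = 41616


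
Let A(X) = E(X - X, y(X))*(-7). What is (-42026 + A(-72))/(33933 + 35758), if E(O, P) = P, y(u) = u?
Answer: -41522/69691 ≈ -0.59580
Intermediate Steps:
A(X) = -7*X (A(X) = X*(-7) = -7*X)
(-42026 + A(-72))/(33933 + 35758) = (-42026 - 7*(-72))/(33933 + 35758) = (-42026 + 504)/69691 = -41522*1/69691 = -41522/69691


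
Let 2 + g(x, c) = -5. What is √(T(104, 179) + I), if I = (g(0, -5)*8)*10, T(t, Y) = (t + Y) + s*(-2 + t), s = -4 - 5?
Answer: I*√1195 ≈ 34.569*I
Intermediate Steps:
g(x, c) = -7 (g(x, c) = -2 - 5 = -7)
s = -9
T(t, Y) = 18 + Y - 8*t (T(t, Y) = (t + Y) - 9*(-2 + t) = (Y + t) + (18 - 9*t) = 18 + Y - 8*t)
I = -560 (I = -7*8*10 = -56*10 = -560)
√(T(104, 179) + I) = √((18 + 179 - 8*104) - 560) = √((18 + 179 - 832) - 560) = √(-635 - 560) = √(-1195) = I*√1195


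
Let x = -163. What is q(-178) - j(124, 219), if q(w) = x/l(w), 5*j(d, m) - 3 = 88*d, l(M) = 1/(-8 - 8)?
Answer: 425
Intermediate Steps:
l(M) = -1/16 (l(M) = 1/(-16) = -1/16)
j(d, m) = 3/5 + 88*d/5 (j(d, m) = 3/5 + (88*d)/5 = 3/5 + 88*d/5)
q(w) = 2608 (q(w) = -163/(-1/16) = -163*(-16) = 2608)
q(-178) - j(124, 219) = 2608 - (3/5 + (88/5)*124) = 2608 - (3/5 + 10912/5) = 2608 - 1*2183 = 2608 - 2183 = 425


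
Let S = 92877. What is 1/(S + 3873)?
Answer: 1/96750 ≈ 1.0336e-5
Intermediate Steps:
1/(S + 3873) = 1/(92877 + 3873) = 1/96750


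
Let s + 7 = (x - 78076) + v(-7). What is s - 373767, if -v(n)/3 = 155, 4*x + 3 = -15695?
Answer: -912479/2 ≈ -4.5624e+5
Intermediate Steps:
x = -7849/2 (x = -3/4 + (1/4)*(-15695) = -3/4 - 15695/4 = -7849/2 ≈ -3924.5)
v(n) = -465 (v(n) = -3*155 = -465)
s = -164945/2 (s = -7 + ((-7849/2 - 78076) - 465) = -7 + (-164001/2 - 465) = -7 - 164931/2 = -164945/2 ≈ -82473.)
s - 373767 = -164945/2 - 373767 = -912479/2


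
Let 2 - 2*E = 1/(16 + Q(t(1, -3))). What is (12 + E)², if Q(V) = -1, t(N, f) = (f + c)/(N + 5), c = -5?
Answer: 151321/900 ≈ 168.13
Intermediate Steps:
t(N, f) = (-5 + f)/(5 + N) (t(N, f) = (f - 5)/(N + 5) = (-5 + f)/(5 + N))
E = 29/30 (E = 1 - 1/(2*(16 - 1)) = 1 - ½/15 = 1 - ½*1/15 = 1 - 1/30 = 29/30 ≈ 0.96667)
(12 + E)² = (12 + 29/30)² = (389/30)² = 151321/900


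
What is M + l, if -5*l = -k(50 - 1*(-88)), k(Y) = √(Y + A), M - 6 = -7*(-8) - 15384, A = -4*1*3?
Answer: -15322 + 3*√14/5 ≈ -15320.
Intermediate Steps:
A = -12 (A = -4*3 = -12)
M = -15322 (M = 6 + (-7*(-8) - 15384) = 6 + (56 - 15384) = 6 - 15328 = -15322)
k(Y) = √(-12 + Y) (k(Y) = √(Y - 12) = √(-12 + Y))
l = 3*√14/5 (l = -(-1)*√(-12 + (50 - 1*(-88)))/5 = -(-1)*√(-12 + (50 + 88))/5 = -(-1)*√(-12 + 138)/5 = -(-1)*√126/5 = -(-1)*3*√14/5 = -(-3)*√14/5 = 3*√14/5 ≈ 2.2450)
M + l = -15322 + 3*√14/5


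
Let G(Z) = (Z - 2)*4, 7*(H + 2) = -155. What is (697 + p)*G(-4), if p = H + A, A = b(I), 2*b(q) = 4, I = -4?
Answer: -113376/7 ≈ -16197.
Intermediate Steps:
b(q) = 2 (b(q) = (1/2)*4 = 2)
H = -169/7 (H = -2 + (1/7)*(-155) = -2 - 155/7 = -169/7 ≈ -24.143)
A = 2
p = -155/7 (p = -169/7 + 2 = -155/7 ≈ -22.143)
G(Z) = -8 + 4*Z (G(Z) = (-2 + Z)*4 = -8 + 4*Z)
(697 + p)*G(-4) = (697 - 155/7)*(-8 + 4*(-4)) = 4724*(-8 - 16)/7 = (4724/7)*(-24) = -113376/7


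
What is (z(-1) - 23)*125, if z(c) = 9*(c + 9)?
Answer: 6125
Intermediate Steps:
z(c) = 81 + 9*c (z(c) = 9*(9 + c) = 81 + 9*c)
(z(-1) - 23)*125 = ((81 + 9*(-1)) - 23)*125 = ((81 - 9) - 23)*125 = (72 - 23)*125 = 49*125 = 6125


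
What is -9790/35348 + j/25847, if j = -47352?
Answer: -963420313/456819878 ≈ -2.1090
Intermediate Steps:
-9790/35348 + j/25847 = -9790/35348 - 47352/25847 = -9790*1/35348 - 47352*1/25847 = -4895/17674 - 47352/25847 = -963420313/456819878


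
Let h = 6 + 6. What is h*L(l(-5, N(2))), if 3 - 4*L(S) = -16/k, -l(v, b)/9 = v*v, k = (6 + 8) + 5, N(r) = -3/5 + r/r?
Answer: 219/19 ≈ 11.526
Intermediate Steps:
N(r) = ⅖ (N(r) = -3*⅕ + 1 = -⅗ + 1 = ⅖)
k = 19 (k = 14 + 5 = 19)
l(v, b) = -9*v² (l(v, b) = -9*v*v = -9*v²)
L(S) = 73/76 (L(S) = ¾ - (-4)/19 = ¾ - ¼*(-16/19) = ¾ + 4/19 = 73/76)
h = 12
h*L(l(-5, N(2))) = 12*(73/76) = 219/19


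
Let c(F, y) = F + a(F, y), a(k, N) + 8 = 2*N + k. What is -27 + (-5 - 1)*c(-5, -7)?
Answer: 165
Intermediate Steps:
a(k, N) = -8 + k + 2*N (a(k, N) = -8 + (2*N + k) = -8 + (k + 2*N) = -8 + k + 2*N)
c(F, y) = -8 + 2*F + 2*y (c(F, y) = F + (-8 + F + 2*y) = -8 + 2*F + 2*y)
-27 + (-5 - 1)*c(-5, -7) = -27 + (-5 - 1)*(-8 + 2*(-5) + 2*(-7)) = -27 - 6*(-8 - 10 - 14) = -27 - 6*(-32) = -27 + 192 = 165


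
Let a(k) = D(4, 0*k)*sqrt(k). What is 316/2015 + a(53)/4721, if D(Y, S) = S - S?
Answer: 316/2015 ≈ 0.15682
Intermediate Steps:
D(Y, S) = 0
a(k) = 0 (a(k) = 0*sqrt(k) = 0)
316/2015 + a(53)/4721 = 316/2015 + 0/4721 = 316*(1/2015) + 0*(1/4721) = 316/2015 + 0 = 316/2015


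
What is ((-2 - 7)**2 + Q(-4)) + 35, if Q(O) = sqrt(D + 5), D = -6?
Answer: 116 + I ≈ 116.0 + 1.0*I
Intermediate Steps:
Q(O) = I (Q(O) = sqrt(-6 + 5) = sqrt(-1) = I)
((-2 - 7)**2 + Q(-4)) + 35 = ((-2 - 7)**2 + I) + 35 = ((-9)**2 + I) + 35 = (81 + I) + 35 = 116 + I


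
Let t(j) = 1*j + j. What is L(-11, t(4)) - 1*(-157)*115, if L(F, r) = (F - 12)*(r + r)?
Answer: 17687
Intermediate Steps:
t(j) = 2*j (t(j) = j + j = 2*j)
L(F, r) = 2*r*(-12 + F) (L(F, r) = (-12 + F)*(2*r) = 2*r*(-12 + F))
L(-11, t(4)) - 1*(-157)*115 = 2*(2*4)*(-12 - 11) - 1*(-157)*115 = 2*8*(-23) + 157*115 = -368 + 18055 = 17687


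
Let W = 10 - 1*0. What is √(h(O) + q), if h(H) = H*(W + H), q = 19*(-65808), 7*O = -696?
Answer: 8*I*√950493/7 ≈ 1114.2*I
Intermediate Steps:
O = -696/7 (O = (⅐)*(-696) = -696/7 ≈ -99.429)
W = 10 (W = 10 + 0 = 10)
q = -1250352
h(H) = H*(10 + H)
√(h(O) + q) = √(-696*(10 - 696/7)/7 - 1250352) = √(-696/7*(-626/7) - 1250352) = √(435696/49 - 1250352) = √(-60831552/49) = 8*I*√950493/7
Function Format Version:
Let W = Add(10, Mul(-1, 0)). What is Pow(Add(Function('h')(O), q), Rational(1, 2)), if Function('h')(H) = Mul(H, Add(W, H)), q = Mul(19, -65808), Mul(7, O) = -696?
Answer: Mul(Rational(8, 7), I, Pow(950493, Rational(1, 2))) ≈ Mul(1114.2, I)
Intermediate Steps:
O = Rational(-696, 7) (O = Mul(Rational(1, 7), -696) = Rational(-696, 7) ≈ -99.429)
W = 10 (W = Add(10, 0) = 10)
q = -1250352
Function('h')(H) = Mul(H, Add(10, H))
Pow(Add(Function('h')(O), q), Rational(1, 2)) = Pow(Add(Mul(Rational(-696, 7), Add(10, Rational(-696, 7))), -1250352), Rational(1, 2)) = Pow(Add(Mul(Rational(-696, 7), Rational(-626, 7)), -1250352), Rational(1, 2)) = Pow(Add(Rational(435696, 49), -1250352), Rational(1, 2)) = Pow(Rational(-60831552, 49), Rational(1, 2)) = Mul(Rational(8, 7), I, Pow(950493, Rational(1, 2)))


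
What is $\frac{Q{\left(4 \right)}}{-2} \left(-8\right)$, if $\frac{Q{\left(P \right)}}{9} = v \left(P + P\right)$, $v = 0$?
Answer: $0$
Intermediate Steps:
$Q{\left(P \right)} = 0$ ($Q{\left(P \right)} = 9 \cdot 0 \left(P + P\right) = 9 \cdot 0 \cdot 2 P = 9 \cdot 0 = 0$)
$\frac{Q{\left(4 \right)}}{-2} \left(-8\right) = \frac{0}{-2} \left(-8\right) = 0 \left(- \frac{1}{2}\right) \left(-8\right) = 0 \left(-8\right) = 0$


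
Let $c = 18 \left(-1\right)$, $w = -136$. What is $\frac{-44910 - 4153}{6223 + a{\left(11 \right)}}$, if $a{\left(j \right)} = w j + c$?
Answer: $- \frac{49063}{4709} \approx -10.419$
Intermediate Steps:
$c = -18$
$a{\left(j \right)} = -18 - 136 j$ ($a{\left(j \right)} = - 136 j - 18 = -18 - 136 j$)
$\frac{-44910 - 4153}{6223 + a{\left(11 \right)}} = \frac{-44910 - 4153}{6223 - 1514} = - \frac{49063}{6223 - 1514} = - \frac{49063}{4709}$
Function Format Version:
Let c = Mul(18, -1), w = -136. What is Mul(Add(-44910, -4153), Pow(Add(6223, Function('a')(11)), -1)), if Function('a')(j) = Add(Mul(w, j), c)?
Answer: Rational(-49063, 4709) ≈ -10.419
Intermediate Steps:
c = -18
Function('a')(j) = Add(-18, Mul(-136, j)) (Function('a')(j) = Add(Mul(-136, j), -18) = Add(-18, Mul(-136, j)))
Mul(Add(-44910, -4153), Pow(Add(6223, Function('a')(11)), -1)) = Mul(Add(-44910, -4153), Pow(Add(6223, Add(-18, Mul(-136, 11))), -1)) = Mul(-49063, Pow(Add(6223, Add(-18, -1496)), -1)) = Mul(-49063, Pow(Add(6223, -1514), -1)) = Mul(-49063, Pow(4709, -1)) = Mul(-49063, Rational(1, 4709)) = Rational(-49063, 4709)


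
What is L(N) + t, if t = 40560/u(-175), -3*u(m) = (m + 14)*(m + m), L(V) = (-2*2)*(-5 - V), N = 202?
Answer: 4653612/5635 ≈ 825.84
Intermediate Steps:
L(V) = 20 + 4*V (L(V) = -4*(-5 - V) = 20 + 4*V)
u(m) = -2*m*(14 + m)/3 (u(m) = -(m + 14)*(m + m)/3 = -(14 + m)*2*m/3 = -2*m*(14 + m)/3)
t = -12168/5635 (t = 40560/((-⅔*(-175)*(14 - 175))) = 40560/((-⅔*(-175)*(-161))) = 40560/(-56350/3) = 40560*(-3/56350) = -12168/5635 ≈ -2.1594)
L(N) + t = (20 + 4*202) - 12168/5635 = (20 + 808) - 12168/5635 = 828 - 12168/5635 = 4653612/5635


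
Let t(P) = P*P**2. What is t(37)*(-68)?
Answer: -3444404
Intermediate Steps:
t(P) = P**3
t(37)*(-68) = 37**3*(-68) = 50653*(-68) = -3444404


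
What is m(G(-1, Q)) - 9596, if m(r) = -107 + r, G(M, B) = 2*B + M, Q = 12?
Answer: -9680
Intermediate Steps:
G(M, B) = M + 2*B
m(G(-1, Q)) - 9596 = (-107 + (-1 + 2*12)) - 9596 = (-107 + (-1 + 24)) - 9596 = (-107 + 23) - 9596 = -84 - 9596 = -9680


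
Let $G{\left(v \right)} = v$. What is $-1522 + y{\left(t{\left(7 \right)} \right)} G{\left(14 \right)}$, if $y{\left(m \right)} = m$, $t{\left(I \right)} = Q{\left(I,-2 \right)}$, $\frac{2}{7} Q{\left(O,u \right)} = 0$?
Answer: $-1522$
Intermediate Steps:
$Q{\left(O,u \right)} = 0$ ($Q{\left(O,u \right)} = \frac{7}{2} \cdot 0 = 0$)
$t{\left(I \right)} = 0$
$-1522 + y{\left(t{\left(7 \right)} \right)} G{\left(14 \right)} = -1522 + 0 \cdot 14 = -1522 + 0 = -1522$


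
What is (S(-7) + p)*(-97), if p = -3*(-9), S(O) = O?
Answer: -1940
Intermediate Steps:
p = 27
(S(-7) + p)*(-97) = (-7 + 27)*(-97) = 20*(-97) = -1940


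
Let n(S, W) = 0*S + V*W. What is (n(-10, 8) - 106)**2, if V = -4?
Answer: 19044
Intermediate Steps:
n(S, W) = -4*W (n(S, W) = 0*S - 4*W = 0 - 4*W = -4*W)
(n(-10, 8) - 106)**2 = (-4*8 - 106)**2 = (-32 - 106)**2 = (-138)**2 = 19044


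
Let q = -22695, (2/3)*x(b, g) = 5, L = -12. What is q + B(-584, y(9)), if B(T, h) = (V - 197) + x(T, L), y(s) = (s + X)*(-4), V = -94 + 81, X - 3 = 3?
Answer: -45795/2 ≈ -22898.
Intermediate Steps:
X = 6 (X = 3 + 3 = 6)
x(b, g) = 15/2 (x(b, g) = (3/2)*5 = 15/2)
V = -13
y(s) = -24 - 4*s (y(s) = (s + 6)*(-4) = (6 + s)*(-4) = -24 - 4*s)
B(T, h) = -405/2 (B(T, h) = (-13 - 197) + 15/2 = -210 + 15/2 = -405/2)
q + B(-584, y(9)) = -22695 - 405/2 = -45795/2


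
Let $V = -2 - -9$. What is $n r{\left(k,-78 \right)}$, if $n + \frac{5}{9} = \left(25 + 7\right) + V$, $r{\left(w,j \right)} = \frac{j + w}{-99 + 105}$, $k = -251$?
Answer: $- \frac{56917}{27} \approx -2108.0$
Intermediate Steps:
$V = 7$ ($V = -2 + 9 = 7$)
$r{\left(w,j \right)} = \frac{j}{6} + \frac{w}{6}$ ($r{\left(w,j \right)} = \frac{j + w}{6} = \left(j + w\right) \frac{1}{6} = \frac{j}{6} + \frac{w}{6}$)
$n = \frac{346}{9}$ ($n = - \frac{5}{9} + \left(\left(25 + 7\right) + 7\right) = - \frac{5}{9} + \left(32 + 7\right) = - \frac{5}{9} + 39 = \frac{346}{9} \approx 38.444$)
$n r{\left(k,-78 \right)} = \frac{346 \left(\frac{1}{6} \left(-78\right) + \frac{1}{6} \left(-251\right)\right)}{9} = \frac{346 \left(-13 - \frac{251}{6}\right)}{9} = \frac{346}{9} \left(- \frac{329}{6}\right) = - \frac{56917}{27}$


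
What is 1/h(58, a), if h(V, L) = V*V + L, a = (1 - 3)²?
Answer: 1/3368 ≈ 0.00029691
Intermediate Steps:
a = 4 (a = (-2)² = 4)
h(V, L) = L + V² (h(V, L) = V² + L = L + V²)
1/h(58, a) = 1/(4 + 58²) = 1/(4 + 3364) = 1/3368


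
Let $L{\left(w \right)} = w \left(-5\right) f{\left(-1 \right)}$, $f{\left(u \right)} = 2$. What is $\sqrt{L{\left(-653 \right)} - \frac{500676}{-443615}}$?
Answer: $\frac{\sqrt{4447365670910}}{26095} \approx 80.815$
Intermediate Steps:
$L{\left(w \right)} = - 10 w$ ($L{\left(w \right)} = w \left(-5\right) 2 = - 5 w 2 = - 10 w$)
$\sqrt{L{\left(-653 \right)} - \frac{500676}{-443615}} = \sqrt{\left(-10\right) \left(-653\right) - \frac{500676}{-443615}} = \sqrt{6530 - - \frac{500676}{443615}} = \sqrt{6530 + \frac{500676}{443615}} = \sqrt{\frac{2897306626}{443615}} = \frac{\sqrt{4447365670910}}{26095}$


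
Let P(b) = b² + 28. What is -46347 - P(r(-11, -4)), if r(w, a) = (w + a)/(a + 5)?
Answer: -46600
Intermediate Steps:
r(w, a) = (a + w)/(5 + a)
P(b) = 28 + b²
-46347 - P(r(-11, -4)) = -46347 - (28 + ((-4 - 11)/(5 - 4))²) = -46347 - (28 + (-15/1)²) = -46347 - (28 + (1*(-15))²) = -46347 - (28 + (-15)²) = -46347 - (28 + 225) = -46347 - 1*253 = -46347 - 253 = -46600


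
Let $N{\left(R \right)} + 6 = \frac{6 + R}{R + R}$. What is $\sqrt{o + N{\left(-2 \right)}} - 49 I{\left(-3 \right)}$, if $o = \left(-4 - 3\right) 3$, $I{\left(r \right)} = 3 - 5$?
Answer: $98 + 2 i \sqrt{7} \approx 98.0 + 5.2915 i$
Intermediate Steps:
$I{\left(r \right)} = -2$
$o = -21$ ($o = \left(-7\right) 3 = -21$)
$N{\left(R \right)} = -6 + \frac{6 + R}{2 R}$ ($N{\left(R \right)} = -6 + \frac{6 + R}{R + R} = -6 + \frac{6 + R}{2 R}$)
$\sqrt{o + N{\left(-2 \right)}} - 49 I{\left(-3 \right)} = \sqrt{-21 - \left(\frac{11}{2} - \frac{3}{-2}\right)} - -98 = \sqrt{-21 + \left(- \frac{11}{2} + 3 \left(- \frac{1}{2}\right)\right)} + 98 = \sqrt{-21 - 7} + 98 = \sqrt{-28} + 98 = 2 i \sqrt{7} + 98 = 98 + 2 i \sqrt{7}$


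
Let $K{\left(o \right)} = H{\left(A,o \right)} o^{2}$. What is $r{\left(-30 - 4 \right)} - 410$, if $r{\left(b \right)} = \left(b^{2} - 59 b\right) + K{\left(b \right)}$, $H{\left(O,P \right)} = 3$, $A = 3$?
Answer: $6220$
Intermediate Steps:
$K{\left(o \right)} = 3 o^{2}$
$r{\left(b \right)} = - 59 b + 4 b^{2}$ ($r{\left(b \right)} = \left(b^{2} - 59 b\right) + 3 b^{2} = - 59 b + 4 b^{2}$)
$r{\left(-30 - 4 \right)} - 410 = \left(-30 - 4\right) \left(-59 + 4 \left(-30 - 4\right)\right) - 410 = - 34 \left(-59 + 4 \left(-34\right)\right) - 410 = - 34 \left(-59 - 136\right) - 410 = \left(-34\right) \left(-195\right) - 410 = 6630 - 410 = 6220$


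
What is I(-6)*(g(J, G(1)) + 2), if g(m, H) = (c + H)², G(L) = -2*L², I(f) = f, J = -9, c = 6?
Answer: -108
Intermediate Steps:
g(m, H) = (6 + H)²
I(-6)*(g(J, G(1)) + 2) = -6*((6 - 2*1²)² + 2) = -6*((6 - 2*1)² + 2) = -6*((6 - 2)² + 2) = -6*(4² + 2) = -6*(16 + 2) = -6*18 = -108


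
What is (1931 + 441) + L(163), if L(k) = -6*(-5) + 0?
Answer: 2402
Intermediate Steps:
L(k) = 30 (L(k) = 30 + 0 = 30)
(1931 + 441) + L(163) = (1931 + 441) + 30 = 2372 + 30 = 2402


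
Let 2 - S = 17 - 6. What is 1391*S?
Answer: -12519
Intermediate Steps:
S = -9 (S = 2 - (17 - 6) = 2 - 1*11 = 2 - 11 = -9)
1391*S = 1391*(-9) = -12519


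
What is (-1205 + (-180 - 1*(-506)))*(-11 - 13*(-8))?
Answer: -81747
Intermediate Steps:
(-1205 + (-180 - 1*(-506)))*(-11 - 13*(-8)) = (-1205 + (-180 + 506))*(-11 + 104) = (-1205 + 326)*93 = -879*93 = -81747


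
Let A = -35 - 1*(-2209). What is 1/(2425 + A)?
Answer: 1/4599 ≈ 0.00021744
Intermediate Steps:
A = 2174 (A = -35 + 2209 = 2174)
1/(2425 + A) = 1/(2425 + 2174) = 1/4599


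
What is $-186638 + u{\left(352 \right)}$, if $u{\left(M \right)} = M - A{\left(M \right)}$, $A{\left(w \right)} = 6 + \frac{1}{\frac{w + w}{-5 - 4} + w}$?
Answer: $- \frac{459023497}{2464} \approx -1.8629 \cdot 10^{5}$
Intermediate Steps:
$A{\left(w \right)} = 6 + \frac{9}{7 w}$ ($A{\left(w \right)} = 6 + \frac{1}{\frac{2 w}{-9} + w} = 6 + \frac{1}{2 w \left(- \frac{1}{9}\right) + w} = 6 + \frac{1}{- \frac{2 w}{9} + w} = 6 + \frac{1}{\frac{7}{9} w} = 6 + \frac{9}{7 w}$)
$u{\left(M \right)} = -6 + M - \frac{9}{7 M}$ ($u{\left(M \right)} = M - \left(6 + \frac{9}{7 M}\right) = -6 + M - \frac{9}{7 M}$)
$-186638 + u{\left(352 \right)} = -186638 - \left(-346 + \frac{9}{2464}\right) = -186638 - - \frac{852535}{2464} = -186638 + \frac{852535}{2464} = - \frac{459023497}{2464}$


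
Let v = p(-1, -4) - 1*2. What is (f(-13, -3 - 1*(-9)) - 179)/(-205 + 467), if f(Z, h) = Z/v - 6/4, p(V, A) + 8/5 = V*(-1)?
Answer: -351/524 ≈ -0.66985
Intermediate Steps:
p(V, A) = -8/5 - V (p(V, A) = -8/5 + V*(-1) = -8/5 - V)
v = -13/5 (v = (-8/5 - 1*(-1)) - 1*2 = (-8/5 + 1) - 2 = -⅗ - 2 = -13/5 ≈ -2.6000)
f(Z, h) = -3/2 - 5*Z/13 (f(Z, h) = Z/(-13/5) - 6/4 = Z*(-5/13) - 6*¼ = -5*Z/13 - 3/2 = -3/2 - 5*Z/13)
(f(-13, -3 - 1*(-9)) - 179)/(-205 + 467) = ((-3/2 - 5/13*(-13)) - 179)/(-205 + 467) = ((-3/2 + 5) - 179)/262 = (7/2 - 179)*(1/262) = -351/2*1/262 = -351/524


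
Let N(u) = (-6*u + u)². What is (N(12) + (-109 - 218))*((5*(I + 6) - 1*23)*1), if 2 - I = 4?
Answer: -9819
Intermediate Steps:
I = -2 (I = 2 - 1*4 = 2 - 4 = -2)
N(u) = 25*u² (N(u) = (-6*u + u)² = (-5*u)² = 25*u²)
(N(12) + (-109 - 218))*((5*(I + 6) - 1*23)*1) = (25*12² + (-109 - 218))*((5*(-2 + 6) - 1*23)*1) = (25*144 - 327)*((5*4 - 23)*1) = (3600 - 327)*((20 - 23)*1) = 3273*(-3*1) = 3273*(-3) = -9819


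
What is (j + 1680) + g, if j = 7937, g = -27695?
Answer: -18078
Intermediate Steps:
(j + 1680) + g = (7937 + 1680) - 27695 = 9617 - 27695 = -18078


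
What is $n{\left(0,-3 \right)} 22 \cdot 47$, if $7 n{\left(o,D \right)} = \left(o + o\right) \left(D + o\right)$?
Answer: $0$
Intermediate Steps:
$n{\left(o,D \right)} = \frac{2 o \left(D + o\right)}{7}$ ($n{\left(o,D \right)} = \frac{\left(o + o\right) \left(D + o\right)}{7} = \frac{2 o \left(D + o\right)}{7}$)
$n{\left(0,-3 \right)} 22 \cdot 47 = \frac{2}{7} \cdot 0 \left(-3 + 0\right) 22 \cdot 47 = \frac{2}{7} \cdot 0 \left(-3\right) 22 \cdot 47 = 0 \cdot 22 \cdot 47 = 0 \cdot 47 = 0$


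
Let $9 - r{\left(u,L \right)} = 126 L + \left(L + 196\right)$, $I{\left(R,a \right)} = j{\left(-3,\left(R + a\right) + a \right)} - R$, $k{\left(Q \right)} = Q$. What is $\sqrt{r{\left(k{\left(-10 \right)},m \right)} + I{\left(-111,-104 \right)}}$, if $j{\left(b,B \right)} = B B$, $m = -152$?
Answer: $\sqrt{120989} \approx 347.83$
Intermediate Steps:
$j{\left(b,B \right)} = B^{2}$
$I{\left(R,a \right)} = \left(R + 2 a\right)^{2} - R$ ($I{\left(R,a \right)} = \left(\left(R + a\right) + a\right)^{2} - R = \left(R + 2 a\right)^{2} - R$)
$r{\left(u,L \right)} = -187 - 127 L$ ($r{\left(u,L \right)} = 9 - \left(126 L + \left(L + 196\right)\right) = 9 - \left(126 L + \left(196 + L\right)\right) = 9 - \left(196 + 127 L\right) = -187 - 127 L$)
$\sqrt{r{\left(k{\left(-10 \right)},m \right)} + I{\left(-111,-104 \right)}} = \sqrt{\left(-187 - -19304\right) - \left(-111 - \left(-111 + 2 \left(-104\right)\right)^{2}\right)} = \sqrt{\left(-187 + 19304\right) + \left(\left(-111 - 208\right)^{2} + 111\right)} = \sqrt{19117 + \left(\left(-319\right)^{2} + 111\right)} = \sqrt{19117 + \left(101761 + 111\right)} = \sqrt{19117 + 101872} = \sqrt{120989}$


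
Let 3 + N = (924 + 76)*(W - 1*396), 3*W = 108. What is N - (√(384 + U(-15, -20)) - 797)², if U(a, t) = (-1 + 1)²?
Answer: -995596 + 12752*√6 ≈ -9.6436e+5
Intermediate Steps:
W = 36 (W = (⅓)*108 = 36)
U(a, t) = 0 (U(a, t) = 0² = 0)
N = -360003 (N = -3 + (924 + 76)*(36 - 1*396) = -3 + 1000*(36 - 396) = -3 + 1000*(-360) = -3 - 360000 = -360003)
N - (√(384 + U(-15, -20)) - 797)² = -360003 - (√(384 + 0) - 797)² = -360003 - (√384 - 797)² = -360003 - (8*√6 - 797)² = -360003 - (-797 + 8*√6)²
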